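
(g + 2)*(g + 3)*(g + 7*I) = g^3 + 5*g^2 + 7*I*g^2 + 6*g + 35*I*g + 42*I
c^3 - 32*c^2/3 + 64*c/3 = c*(c - 8)*(c - 8/3)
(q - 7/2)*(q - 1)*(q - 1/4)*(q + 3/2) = q^4 - 13*q^3/4 - 5*q^2/2 + 97*q/16 - 21/16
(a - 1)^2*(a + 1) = a^3 - a^2 - a + 1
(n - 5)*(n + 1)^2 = n^3 - 3*n^2 - 9*n - 5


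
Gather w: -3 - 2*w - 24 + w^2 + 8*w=w^2 + 6*w - 27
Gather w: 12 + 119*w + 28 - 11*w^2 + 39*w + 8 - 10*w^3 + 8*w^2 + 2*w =-10*w^3 - 3*w^2 + 160*w + 48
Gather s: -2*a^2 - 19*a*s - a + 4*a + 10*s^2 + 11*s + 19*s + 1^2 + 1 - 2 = -2*a^2 + 3*a + 10*s^2 + s*(30 - 19*a)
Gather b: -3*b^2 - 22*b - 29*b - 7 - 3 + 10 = -3*b^2 - 51*b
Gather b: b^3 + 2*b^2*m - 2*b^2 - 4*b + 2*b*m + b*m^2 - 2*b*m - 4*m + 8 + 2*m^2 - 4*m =b^3 + b^2*(2*m - 2) + b*(m^2 - 4) + 2*m^2 - 8*m + 8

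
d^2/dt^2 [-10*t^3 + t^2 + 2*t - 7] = 2 - 60*t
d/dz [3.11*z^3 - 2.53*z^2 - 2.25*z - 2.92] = 9.33*z^2 - 5.06*z - 2.25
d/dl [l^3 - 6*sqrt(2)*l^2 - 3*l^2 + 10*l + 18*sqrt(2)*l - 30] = 3*l^2 - 12*sqrt(2)*l - 6*l + 10 + 18*sqrt(2)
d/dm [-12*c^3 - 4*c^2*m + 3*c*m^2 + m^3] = -4*c^2 + 6*c*m + 3*m^2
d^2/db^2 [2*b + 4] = 0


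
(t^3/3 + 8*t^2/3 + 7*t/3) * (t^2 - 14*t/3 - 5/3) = t^5/3 + 10*t^4/9 - 32*t^3/3 - 46*t^2/3 - 35*t/9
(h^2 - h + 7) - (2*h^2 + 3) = -h^2 - h + 4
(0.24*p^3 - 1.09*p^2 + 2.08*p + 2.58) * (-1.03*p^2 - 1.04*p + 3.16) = -0.2472*p^5 + 0.8731*p^4 - 0.2504*p^3 - 8.265*p^2 + 3.8896*p + 8.1528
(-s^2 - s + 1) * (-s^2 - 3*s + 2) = s^4 + 4*s^3 - 5*s + 2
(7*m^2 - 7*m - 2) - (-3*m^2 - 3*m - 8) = 10*m^2 - 4*m + 6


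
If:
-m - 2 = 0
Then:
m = -2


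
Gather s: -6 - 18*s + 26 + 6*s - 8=12 - 12*s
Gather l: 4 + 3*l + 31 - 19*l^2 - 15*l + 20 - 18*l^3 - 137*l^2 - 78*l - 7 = -18*l^3 - 156*l^2 - 90*l + 48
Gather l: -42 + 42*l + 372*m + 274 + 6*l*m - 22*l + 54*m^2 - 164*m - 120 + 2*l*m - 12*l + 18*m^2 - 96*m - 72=l*(8*m + 8) + 72*m^2 + 112*m + 40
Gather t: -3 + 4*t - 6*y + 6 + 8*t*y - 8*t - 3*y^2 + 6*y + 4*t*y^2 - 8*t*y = t*(4*y^2 - 4) - 3*y^2 + 3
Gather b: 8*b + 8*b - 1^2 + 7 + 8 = 16*b + 14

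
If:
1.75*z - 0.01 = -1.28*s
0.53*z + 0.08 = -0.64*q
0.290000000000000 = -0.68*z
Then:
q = 0.23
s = 0.59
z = -0.43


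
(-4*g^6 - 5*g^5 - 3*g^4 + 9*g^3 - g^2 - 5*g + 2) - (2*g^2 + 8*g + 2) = -4*g^6 - 5*g^5 - 3*g^4 + 9*g^3 - 3*g^2 - 13*g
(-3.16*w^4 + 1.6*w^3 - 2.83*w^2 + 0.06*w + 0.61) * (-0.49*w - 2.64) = 1.5484*w^5 + 7.5584*w^4 - 2.8373*w^3 + 7.4418*w^2 - 0.4573*w - 1.6104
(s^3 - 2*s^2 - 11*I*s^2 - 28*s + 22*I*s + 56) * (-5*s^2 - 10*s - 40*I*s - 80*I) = -5*s^5 + 15*I*s^4 - 280*s^3 + 1060*I*s^2 + 1200*s - 4480*I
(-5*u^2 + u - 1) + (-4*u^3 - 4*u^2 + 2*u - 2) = -4*u^3 - 9*u^2 + 3*u - 3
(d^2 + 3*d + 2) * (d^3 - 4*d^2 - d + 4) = d^5 - d^4 - 11*d^3 - 7*d^2 + 10*d + 8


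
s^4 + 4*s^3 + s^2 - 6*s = s*(s - 1)*(s + 2)*(s + 3)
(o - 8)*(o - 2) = o^2 - 10*o + 16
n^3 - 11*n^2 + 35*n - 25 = (n - 5)^2*(n - 1)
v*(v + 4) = v^2 + 4*v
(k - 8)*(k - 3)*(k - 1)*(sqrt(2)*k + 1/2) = sqrt(2)*k^4 - 12*sqrt(2)*k^3 + k^3/2 - 6*k^2 + 35*sqrt(2)*k^2 - 24*sqrt(2)*k + 35*k/2 - 12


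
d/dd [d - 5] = 1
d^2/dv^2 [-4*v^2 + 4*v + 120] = -8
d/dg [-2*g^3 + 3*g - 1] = 3 - 6*g^2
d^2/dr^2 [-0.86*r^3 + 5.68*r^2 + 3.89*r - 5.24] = 11.36 - 5.16*r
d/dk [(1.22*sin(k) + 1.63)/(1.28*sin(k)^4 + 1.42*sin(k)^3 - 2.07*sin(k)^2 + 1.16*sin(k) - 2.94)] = (-4.6848*sin(k)^4 - 11.8104*sin(k)^3 - 4.4184*sin(k)^2 + 6.7482*sin(k) - 5.4776)*cos(k)/(1.6384*sin(k)^8 + 3.6352*sin(k)^7 - 3.2828*sin(k)^6 - 2.9092*sin(k)^5 + 0.0528999999999993*sin(k)^4 - 13.152*sin(k)^3 + 13.5172*sin(k)^2 - 6.8208*sin(k) + 8.6436)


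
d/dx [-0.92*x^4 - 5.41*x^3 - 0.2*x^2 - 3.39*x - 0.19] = -3.68*x^3 - 16.23*x^2 - 0.4*x - 3.39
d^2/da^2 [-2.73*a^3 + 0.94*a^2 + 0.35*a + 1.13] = 1.88 - 16.38*a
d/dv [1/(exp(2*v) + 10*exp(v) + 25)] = 2*(-exp(v) - 5)*exp(v)/(exp(2*v) + 10*exp(v) + 25)^2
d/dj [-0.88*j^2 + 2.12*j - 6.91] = 2.12 - 1.76*j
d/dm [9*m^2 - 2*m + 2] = 18*m - 2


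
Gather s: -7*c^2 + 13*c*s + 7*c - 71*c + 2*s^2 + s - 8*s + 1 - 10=-7*c^2 - 64*c + 2*s^2 + s*(13*c - 7) - 9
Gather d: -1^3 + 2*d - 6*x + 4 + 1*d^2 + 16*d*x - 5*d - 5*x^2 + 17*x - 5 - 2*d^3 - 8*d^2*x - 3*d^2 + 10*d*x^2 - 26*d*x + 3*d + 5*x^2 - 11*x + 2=-2*d^3 + d^2*(-8*x - 2) + d*(10*x^2 - 10*x)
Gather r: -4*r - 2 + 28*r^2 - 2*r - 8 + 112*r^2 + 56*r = 140*r^2 + 50*r - 10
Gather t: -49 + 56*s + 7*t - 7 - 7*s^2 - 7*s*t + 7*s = -7*s^2 + 63*s + t*(7 - 7*s) - 56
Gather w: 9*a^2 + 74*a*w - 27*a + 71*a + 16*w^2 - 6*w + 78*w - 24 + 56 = 9*a^2 + 44*a + 16*w^2 + w*(74*a + 72) + 32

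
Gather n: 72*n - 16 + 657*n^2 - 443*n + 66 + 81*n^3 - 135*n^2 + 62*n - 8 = 81*n^3 + 522*n^2 - 309*n + 42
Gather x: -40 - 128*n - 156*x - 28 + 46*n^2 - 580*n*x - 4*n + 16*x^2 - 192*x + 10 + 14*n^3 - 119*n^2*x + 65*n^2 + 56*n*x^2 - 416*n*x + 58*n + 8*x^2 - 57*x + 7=14*n^3 + 111*n^2 - 74*n + x^2*(56*n + 24) + x*(-119*n^2 - 996*n - 405) - 51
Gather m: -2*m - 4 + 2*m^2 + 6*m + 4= 2*m^2 + 4*m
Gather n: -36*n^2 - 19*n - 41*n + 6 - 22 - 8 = -36*n^2 - 60*n - 24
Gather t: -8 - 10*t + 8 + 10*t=0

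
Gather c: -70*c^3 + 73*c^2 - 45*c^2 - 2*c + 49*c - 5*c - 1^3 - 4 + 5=-70*c^3 + 28*c^2 + 42*c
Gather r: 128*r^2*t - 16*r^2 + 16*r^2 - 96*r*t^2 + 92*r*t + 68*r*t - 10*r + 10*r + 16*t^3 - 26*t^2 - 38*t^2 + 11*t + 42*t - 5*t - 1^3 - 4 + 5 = 128*r^2*t + r*(-96*t^2 + 160*t) + 16*t^3 - 64*t^2 + 48*t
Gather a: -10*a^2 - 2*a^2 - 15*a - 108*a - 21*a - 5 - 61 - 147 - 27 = -12*a^2 - 144*a - 240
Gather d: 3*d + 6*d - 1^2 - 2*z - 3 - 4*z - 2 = 9*d - 6*z - 6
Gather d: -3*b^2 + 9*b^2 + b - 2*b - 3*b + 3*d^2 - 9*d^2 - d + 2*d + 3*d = 6*b^2 - 4*b - 6*d^2 + 4*d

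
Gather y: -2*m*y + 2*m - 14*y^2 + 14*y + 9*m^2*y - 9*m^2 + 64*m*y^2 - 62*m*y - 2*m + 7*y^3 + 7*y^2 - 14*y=-9*m^2 + 7*y^3 + y^2*(64*m - 7) + y*(9*m^2 - 64*m)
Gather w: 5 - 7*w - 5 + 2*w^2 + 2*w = 2*w^2 - 5*w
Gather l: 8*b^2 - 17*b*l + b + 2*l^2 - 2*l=8*b^2 + b + 2*l^2 + l*(-17*b - 2)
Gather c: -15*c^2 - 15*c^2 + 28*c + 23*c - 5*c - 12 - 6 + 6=-30*c^2 + 46*c - 12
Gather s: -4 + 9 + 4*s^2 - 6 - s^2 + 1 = 3*s^2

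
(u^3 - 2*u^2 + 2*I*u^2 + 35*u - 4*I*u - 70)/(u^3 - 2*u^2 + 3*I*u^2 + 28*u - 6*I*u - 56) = (u - 5*I)/(u - 4*I)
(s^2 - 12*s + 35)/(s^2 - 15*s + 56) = (s - 5)/(s - 8)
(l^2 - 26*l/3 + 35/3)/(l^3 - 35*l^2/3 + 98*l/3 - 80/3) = (l - 7)/(l^2 - 10*l + 16)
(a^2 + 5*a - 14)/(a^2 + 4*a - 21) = (a - 2)/(a - 3)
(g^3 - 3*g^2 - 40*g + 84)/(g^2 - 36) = (g^2 - 9*g + 14)/(g - 6)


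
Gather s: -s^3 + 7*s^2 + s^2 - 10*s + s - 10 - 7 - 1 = -s^3 + 8*s^2 - 9*s - 18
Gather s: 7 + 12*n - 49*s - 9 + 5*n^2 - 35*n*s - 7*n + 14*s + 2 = 5*n^2 + 5*n + s*(-35*n - 35)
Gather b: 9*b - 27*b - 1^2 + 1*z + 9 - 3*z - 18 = -18*b - 2*z - 10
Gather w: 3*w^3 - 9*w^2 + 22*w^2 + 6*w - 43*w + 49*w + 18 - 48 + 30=3*w^3 + 13*w^2 + 12*w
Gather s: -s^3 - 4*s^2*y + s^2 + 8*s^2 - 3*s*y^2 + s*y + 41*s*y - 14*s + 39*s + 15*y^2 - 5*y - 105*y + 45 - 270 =-s^3 + s^2*(9 - 4*y) + s*(-3*y^2 + 42*y + 25) + 15*y^2 - 110*y - 225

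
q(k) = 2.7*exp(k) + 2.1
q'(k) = 2.7*exp(k)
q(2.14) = 25.05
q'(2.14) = 22.95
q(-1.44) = 2.74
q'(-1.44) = 0.64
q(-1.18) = 2.93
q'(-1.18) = 0.83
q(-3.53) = 2.18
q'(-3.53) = 0.08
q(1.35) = 12.52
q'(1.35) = 10.42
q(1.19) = 10.98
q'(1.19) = 8.88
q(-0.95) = 3.14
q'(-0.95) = 1.04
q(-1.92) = 2.50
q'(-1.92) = 0.40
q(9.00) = 21880.43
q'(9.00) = 21878.33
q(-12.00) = 2.10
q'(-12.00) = 0.00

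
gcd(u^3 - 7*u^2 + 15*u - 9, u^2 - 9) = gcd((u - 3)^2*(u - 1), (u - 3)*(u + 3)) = u - 3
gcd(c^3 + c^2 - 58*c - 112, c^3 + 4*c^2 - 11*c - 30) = c + 2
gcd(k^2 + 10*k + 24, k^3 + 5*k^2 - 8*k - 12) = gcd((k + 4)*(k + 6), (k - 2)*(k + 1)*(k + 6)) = k + 6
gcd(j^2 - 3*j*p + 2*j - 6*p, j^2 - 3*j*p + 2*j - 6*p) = -j^2 + 3*j*p - 2*j + 6*p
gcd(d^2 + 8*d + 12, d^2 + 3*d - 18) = d + 6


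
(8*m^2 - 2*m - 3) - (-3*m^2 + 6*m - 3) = 11*m^2 - 8*m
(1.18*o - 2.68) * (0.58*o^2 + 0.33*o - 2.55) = 0.6844*o^3 - 1.165*o^2 - 3.8934*o + 6.834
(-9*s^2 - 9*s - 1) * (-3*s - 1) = 27*s^3 + 36*s^2 + 12*s + 1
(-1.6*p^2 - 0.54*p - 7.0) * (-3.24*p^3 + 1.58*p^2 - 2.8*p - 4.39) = 5.184*p^5 - 0.7784*p^4 + 26.3068*p^3 - 2.524*p^2 + 21.9706*p + 30.73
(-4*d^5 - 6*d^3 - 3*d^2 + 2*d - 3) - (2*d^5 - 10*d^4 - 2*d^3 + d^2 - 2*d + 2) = -6*d^5 + 10*d^4 - 4*d^3 - 4*d^2 + 4*d - 5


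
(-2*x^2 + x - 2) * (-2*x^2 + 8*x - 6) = 4*x^4 - 18*x^3 + 24*x^2 - 22*x + 12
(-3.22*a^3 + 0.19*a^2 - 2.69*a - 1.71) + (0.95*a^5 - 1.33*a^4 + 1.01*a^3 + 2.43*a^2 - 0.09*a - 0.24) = 0.95*a^5 - 1.33*a^4 - 2.21*a^3 + 2.62*a^2 - 2.78*a - 1.95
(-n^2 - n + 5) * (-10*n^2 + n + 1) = 10*n^4 + 9*n^3 - 52*n^2 + 4*n + 5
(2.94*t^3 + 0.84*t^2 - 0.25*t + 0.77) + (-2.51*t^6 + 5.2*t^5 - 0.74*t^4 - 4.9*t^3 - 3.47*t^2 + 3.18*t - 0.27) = -2.51*t^6 + 5.2*t^5 - 0.74*t^4 - 1.96*t^3 - 2.63*t^2 + 2.93*t + 0.5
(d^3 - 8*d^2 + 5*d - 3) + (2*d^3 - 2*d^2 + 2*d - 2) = 3*d^3 - 10*d^2 + 7*d - 5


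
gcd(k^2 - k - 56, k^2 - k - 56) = k^2 - k - 56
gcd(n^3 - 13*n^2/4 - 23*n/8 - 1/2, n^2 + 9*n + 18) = 1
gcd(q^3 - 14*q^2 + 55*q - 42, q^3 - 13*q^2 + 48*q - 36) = q^2 - 7*q + 6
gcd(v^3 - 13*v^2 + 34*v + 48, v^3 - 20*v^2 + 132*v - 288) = v^2 - 14*v + 48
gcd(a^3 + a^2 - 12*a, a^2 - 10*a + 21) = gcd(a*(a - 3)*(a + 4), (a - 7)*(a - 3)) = a - 3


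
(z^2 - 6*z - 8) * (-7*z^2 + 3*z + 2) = -7*z^4 + 45*z^3 + 40*z^2 - 36*z - 16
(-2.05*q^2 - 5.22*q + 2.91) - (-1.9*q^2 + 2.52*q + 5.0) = -0.15*q^2 - 7.74*q - 2.09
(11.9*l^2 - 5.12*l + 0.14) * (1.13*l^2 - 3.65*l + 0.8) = 13.447*l^4 - 49.2206*l^3 + 28.3662*l^2 - 4.607*l + 0.112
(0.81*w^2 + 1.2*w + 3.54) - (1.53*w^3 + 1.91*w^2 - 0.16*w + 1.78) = -1.53*w^3 - 1.1*w^2 + 1.36*w + 1.76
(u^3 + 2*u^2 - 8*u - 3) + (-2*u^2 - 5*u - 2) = u^3 - 13*u - 5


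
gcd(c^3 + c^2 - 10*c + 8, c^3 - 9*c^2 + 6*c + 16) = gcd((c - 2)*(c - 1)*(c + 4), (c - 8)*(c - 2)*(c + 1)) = c - 2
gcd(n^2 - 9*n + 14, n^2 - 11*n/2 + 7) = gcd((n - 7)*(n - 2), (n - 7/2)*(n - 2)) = n - 2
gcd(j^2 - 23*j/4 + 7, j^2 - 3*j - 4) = j - 4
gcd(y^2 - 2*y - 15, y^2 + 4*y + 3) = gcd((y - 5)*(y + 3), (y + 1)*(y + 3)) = y + 3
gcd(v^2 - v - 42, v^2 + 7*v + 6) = v + 6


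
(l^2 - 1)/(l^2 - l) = (l + 1)/l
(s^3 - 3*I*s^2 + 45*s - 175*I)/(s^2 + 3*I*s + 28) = (s^2 - 10*I*s - 25)/(s - 4*I)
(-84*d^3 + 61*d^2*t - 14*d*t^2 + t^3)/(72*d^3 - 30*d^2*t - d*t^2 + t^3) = (-7*d + t)/(6*d + t)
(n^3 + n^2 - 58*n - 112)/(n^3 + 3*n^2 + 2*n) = (n^2 - n - 56)/(n*(n + 1))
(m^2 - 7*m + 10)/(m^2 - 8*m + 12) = (m - 5)/(m - 6)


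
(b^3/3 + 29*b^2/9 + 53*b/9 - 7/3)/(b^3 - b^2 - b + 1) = (3*b^3 + 29*b^2 + 53*b - 21)/(9*(b^3 - b^2 - b + 1))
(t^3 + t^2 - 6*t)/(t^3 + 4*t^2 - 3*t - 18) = t/(t + 3)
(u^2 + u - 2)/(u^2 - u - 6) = (u - 1)/(u - 3)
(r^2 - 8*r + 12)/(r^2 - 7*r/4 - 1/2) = 4*(r - 6)/(4*r + 1)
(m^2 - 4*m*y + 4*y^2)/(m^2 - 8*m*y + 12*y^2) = (-m + 2*y)/(-m + 6*y)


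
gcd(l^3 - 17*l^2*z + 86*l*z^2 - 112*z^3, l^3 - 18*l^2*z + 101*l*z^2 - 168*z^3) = l^2 - 15*l*z + 56*z^2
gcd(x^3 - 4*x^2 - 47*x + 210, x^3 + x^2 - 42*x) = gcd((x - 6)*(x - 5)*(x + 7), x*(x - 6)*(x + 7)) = x^2 + x - 42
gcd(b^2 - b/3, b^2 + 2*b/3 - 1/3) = b - 1/3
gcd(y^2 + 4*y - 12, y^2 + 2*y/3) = 1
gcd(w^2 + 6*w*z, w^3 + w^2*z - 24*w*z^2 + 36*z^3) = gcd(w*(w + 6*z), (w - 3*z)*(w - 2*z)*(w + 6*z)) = w + 6*z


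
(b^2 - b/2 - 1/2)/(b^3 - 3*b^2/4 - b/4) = 2*(2*b + 1)/(b*(4*b + 1))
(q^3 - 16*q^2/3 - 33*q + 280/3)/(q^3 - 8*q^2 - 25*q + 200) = (q - 7/3)/(q - 5)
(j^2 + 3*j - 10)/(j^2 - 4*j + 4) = (j + 5)/(j - 2)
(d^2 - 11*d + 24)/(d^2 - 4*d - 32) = (d - 3)/(d + 4)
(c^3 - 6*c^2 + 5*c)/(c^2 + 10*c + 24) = c*(c^2 - 6*c + 5)/(c^2 + 10*c + 24)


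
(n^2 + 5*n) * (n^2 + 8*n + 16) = n^4 + 13*n^3 + 56*n^2 + 80*n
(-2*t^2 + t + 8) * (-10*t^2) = 20*t^4 - 10*t^3 - 80*t^2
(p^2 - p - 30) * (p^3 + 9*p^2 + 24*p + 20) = p^5 + 8*p^4 - 15*p^3 - 274*p^2 - 740*p - 600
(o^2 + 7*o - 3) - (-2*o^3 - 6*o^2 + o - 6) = 2*o^3 + 7*o^2 + 6*o + 3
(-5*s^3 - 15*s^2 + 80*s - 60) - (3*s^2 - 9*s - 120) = -5*s^3 - 18*s^2 + 89*s + 60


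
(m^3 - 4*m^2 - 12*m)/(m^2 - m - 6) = m*(m - 6)/(m - 3)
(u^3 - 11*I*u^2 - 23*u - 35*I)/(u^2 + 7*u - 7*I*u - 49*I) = (u^2 - 4*I*u + 5)/(u + 7)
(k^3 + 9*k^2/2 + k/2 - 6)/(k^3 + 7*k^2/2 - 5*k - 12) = (k - 1)/(k - 2)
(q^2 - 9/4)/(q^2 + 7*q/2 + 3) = (q - 3/2)/(q + 2)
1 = 1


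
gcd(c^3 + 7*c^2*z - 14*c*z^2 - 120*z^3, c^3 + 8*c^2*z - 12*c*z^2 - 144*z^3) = -c^2 - 2*c*z + 24*z^2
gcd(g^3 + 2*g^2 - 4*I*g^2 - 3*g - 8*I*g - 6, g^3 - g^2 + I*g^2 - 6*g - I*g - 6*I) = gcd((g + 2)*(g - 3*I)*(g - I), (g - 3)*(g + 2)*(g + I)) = g + 2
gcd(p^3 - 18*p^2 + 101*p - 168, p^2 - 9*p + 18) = p - 3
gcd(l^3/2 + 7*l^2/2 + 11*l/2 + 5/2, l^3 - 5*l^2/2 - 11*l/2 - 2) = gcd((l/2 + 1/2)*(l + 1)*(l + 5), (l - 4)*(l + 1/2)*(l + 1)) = l + 1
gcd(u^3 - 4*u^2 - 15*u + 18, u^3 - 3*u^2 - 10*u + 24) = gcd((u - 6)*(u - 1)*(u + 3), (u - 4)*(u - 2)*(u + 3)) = u + 3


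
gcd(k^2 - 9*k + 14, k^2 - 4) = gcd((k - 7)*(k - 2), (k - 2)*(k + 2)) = k - 2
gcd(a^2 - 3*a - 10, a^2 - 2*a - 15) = a - 5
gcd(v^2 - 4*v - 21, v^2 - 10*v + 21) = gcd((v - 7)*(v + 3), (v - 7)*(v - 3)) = v - 7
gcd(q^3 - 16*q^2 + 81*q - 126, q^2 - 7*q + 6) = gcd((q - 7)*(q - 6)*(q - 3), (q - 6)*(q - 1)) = q - 6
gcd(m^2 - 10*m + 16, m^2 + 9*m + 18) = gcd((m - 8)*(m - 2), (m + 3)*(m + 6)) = 1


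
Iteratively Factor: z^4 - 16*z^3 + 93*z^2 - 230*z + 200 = (z - 2)*(z^3 - 14*z^2 + 65*z - 100) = (z - 5)*(z - 2)*(z^2 - 9*z + 20) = (z - 5)^2*(z - 2)*(z - 4)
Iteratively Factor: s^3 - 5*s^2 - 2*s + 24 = (s - 3)*(s^2 - 2*s - 8) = (s - 4)*(s - 3)*(s + 2)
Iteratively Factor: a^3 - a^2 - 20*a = (a + 4)*(a^2 - 5*a) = a*(a + 4)*(a - 5)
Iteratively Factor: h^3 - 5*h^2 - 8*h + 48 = (h + 3)*(h^2 - 8*h + 16) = (h - 4)*(h + 3)*(h - 4)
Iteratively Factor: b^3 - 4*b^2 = (b - 4)*(b^2) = b*(b - 4)*(b)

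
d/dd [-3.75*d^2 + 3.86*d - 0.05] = 3.86 - 7.5*d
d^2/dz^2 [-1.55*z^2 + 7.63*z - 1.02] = -3.10000000000000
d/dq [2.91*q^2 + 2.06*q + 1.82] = 5.82*q + 2.06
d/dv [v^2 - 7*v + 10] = 2*v - 7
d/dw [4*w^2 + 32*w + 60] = 8*w + 32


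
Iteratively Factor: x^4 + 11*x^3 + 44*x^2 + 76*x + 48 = (x + 3)*(x^3 + 8*x^2 + 20*x + 16) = (x + 2)*(x + 3)*(x^2 + 6*x + 8) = (x + 2)^2*(x + 3)*(x + 4)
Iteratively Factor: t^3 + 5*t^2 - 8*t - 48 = (t - 3)*(t^2 + 8*t + 16) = (t - 3)*(t + 4)*(t + 4)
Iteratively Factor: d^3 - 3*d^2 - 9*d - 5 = (d - 5)*(d^2 + 2*d + 1) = (d - 5)*(d + 1)*(d + 1)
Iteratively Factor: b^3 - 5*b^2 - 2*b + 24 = (b + 2)*(b^2 - 7*b + 12) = (b - 4)*(b + 2)*(b - 3)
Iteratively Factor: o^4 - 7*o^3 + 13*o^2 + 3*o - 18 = (o + 1)*(o^3 - 8*o^2 + 21*o - 18) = (o - 3)*(o + 1)*(o^2 - 5*o + 6) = (o - 3)*(o - 2)*(o + 1)*(o - 3)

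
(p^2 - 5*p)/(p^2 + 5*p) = (p - 5)/(p + 5)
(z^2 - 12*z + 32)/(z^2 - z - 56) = (z - 4)/(z + 7)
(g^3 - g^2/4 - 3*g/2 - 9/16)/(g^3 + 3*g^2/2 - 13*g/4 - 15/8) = (4*g + 3)/(2*(2*g + 5))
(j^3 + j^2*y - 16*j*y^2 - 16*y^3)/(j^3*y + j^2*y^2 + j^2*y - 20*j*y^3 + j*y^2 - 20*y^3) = (j^2 + 5*j*y + 4*y^2)/(y*(j^2 + 5*j*y + j + 5*y))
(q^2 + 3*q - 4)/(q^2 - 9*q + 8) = (q + 4)/(q - 8)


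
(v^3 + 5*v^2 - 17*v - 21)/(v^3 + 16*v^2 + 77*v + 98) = (v^2 - 2*v - 3)/(v^2 + 9*v + 14)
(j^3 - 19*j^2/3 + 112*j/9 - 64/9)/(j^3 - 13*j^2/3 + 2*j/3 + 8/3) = (9*j^2 - 48*j + 64)/(3*(3*j^2 - 10*j - 8))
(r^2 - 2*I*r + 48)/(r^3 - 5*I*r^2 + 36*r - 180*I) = (r - 8*I)/(r^2 - 11*I*r - 30)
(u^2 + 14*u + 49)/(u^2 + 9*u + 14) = (u + 7)/(u + 2)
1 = 1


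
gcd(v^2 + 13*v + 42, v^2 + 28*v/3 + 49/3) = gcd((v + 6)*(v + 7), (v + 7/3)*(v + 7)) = v + 7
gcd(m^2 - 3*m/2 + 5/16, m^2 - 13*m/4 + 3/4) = m - 1/4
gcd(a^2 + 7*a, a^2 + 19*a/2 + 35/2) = a + 7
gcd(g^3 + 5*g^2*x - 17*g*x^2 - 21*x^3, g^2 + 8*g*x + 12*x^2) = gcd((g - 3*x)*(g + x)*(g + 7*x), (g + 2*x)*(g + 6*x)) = 1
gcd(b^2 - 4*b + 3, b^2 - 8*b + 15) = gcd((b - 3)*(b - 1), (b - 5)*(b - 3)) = b - 3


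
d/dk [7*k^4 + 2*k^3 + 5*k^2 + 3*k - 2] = 28*k^3 + 6*k^2 + 10*k + 3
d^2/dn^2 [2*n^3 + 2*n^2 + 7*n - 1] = 12*n + 4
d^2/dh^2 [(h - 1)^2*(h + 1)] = 6*h - 2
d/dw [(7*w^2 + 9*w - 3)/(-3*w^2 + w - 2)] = (34*w^2 - 46*w - 15)/(9*w^4 - 6*w^3 + 13*w^2 - 4*w + 4)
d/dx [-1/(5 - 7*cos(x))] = 7*sin(x)/(7*cos(x) - 5)^2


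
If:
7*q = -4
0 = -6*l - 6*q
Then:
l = 4/7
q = -4/7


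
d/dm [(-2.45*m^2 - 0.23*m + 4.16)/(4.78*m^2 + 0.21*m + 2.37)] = (0.5849*m^2 - 51.3826*m - 1.4187)/(22.8484*m^4 + 2.0076*m^3 + 22.7013*m^2 + 0.9954*m + 5.6169)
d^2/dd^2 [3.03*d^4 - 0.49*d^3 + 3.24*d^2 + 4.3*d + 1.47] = 36.36*d^2 - 2.94*d + 6.48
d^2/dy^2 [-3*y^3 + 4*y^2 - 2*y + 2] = 8 - 18*y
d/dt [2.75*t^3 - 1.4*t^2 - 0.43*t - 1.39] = 8.25*t^2 - 2.8*t - 0.43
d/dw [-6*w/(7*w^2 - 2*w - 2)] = 6*(7*w^2 + 2)/(49*w^4 - 28*w^3 - 24*w^2 + 8*w + 4)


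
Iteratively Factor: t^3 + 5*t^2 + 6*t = (t + 3)*(t^2 + 2*t) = t*(t + 3)*(t + 2)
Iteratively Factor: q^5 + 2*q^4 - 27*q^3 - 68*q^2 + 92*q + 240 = (q + 4)*(q^4 - 2*q^3 - 19*q^2 + 8*q + 60) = (q - 5)*(q + 4)*(q^3 + 3*q^2 - 4*q - 12) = (q - 5)*(q + 2)*(q + 4)*(q^2 + q - 6) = (q - 5)*(q + 2)*(q + 3)*(q + 4)*(q - 2)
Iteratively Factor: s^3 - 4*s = (s - 2)*(s^2 + 2*s) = (s - 2)*(s + 2)*(s)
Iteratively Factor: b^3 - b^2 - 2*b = (b - 2)*(b^2 + b) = (b - 2)*(b + 1)*(b)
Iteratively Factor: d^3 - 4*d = (d + 2)*(d^2 - 2*d) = (d - 2)*(d + 2)*(d)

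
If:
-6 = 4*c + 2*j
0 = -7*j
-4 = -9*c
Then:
No Solution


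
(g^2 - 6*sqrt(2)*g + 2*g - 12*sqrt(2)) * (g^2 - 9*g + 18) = g^4 - 6*sqrt(2)*g^3 - 7*g^3 + 42*sqrt(2)*g^2 + 36*g - 216*sqrt(2)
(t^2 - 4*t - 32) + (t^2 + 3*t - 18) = 2*t^2 - t - 50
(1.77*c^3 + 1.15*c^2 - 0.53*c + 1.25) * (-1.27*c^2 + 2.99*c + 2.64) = -2.2479*c^5 + 3.8318*c^4 + 8.7844*c^3 - 0.1362*c^2 + 2.3383*c + 3.3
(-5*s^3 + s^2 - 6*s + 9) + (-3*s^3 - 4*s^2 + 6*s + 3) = -8*s^3 - 3*s^2 + 12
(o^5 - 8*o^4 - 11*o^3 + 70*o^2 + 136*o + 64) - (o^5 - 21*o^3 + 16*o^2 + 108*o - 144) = -8*o^4 + 10*o^3 + 54*o^2 + 28*o + 208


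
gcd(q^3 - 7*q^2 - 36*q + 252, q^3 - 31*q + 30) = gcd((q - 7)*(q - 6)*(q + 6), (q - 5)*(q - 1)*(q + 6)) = q + 6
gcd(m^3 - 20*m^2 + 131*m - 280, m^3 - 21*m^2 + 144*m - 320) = m^2 - 13*m + 40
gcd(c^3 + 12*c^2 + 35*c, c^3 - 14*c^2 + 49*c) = c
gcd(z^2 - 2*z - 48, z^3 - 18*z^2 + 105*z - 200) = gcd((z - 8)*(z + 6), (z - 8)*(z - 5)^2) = z - 8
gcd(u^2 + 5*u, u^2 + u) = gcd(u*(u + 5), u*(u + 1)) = u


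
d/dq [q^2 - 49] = 2*q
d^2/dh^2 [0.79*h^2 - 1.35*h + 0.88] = 1.58000000000000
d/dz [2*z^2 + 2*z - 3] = 4*z + 2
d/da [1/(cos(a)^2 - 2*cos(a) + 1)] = 2*sin(a)/(cos(a) - 1)^3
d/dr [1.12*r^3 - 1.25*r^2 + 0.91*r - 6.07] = 3.36*r^2 - 2.5*r + 0.91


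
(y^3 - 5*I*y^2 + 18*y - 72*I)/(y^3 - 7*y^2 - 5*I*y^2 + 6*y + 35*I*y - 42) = (y^2 + I*y + 12)/(y^2 + y*(-7 + I) - 7*I)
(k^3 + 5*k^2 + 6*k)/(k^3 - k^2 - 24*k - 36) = k/(k - 6)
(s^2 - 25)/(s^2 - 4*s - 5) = (s + 5)/(s + 1)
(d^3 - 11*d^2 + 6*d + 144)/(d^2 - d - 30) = (d^2 - 5*d - 24)/(d + 5)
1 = 1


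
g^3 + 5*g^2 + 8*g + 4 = (g + 1)*(g + 2)^2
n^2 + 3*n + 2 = (n + 1)*(n + 2)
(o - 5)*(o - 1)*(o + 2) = o^3 - 4*o^2 - 7*o + 10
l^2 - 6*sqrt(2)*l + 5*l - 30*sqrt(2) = (l + 5)*(l - 6*sqrt(2))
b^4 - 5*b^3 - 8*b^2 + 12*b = b*(b - 6)*(b - 1)*(b + 2)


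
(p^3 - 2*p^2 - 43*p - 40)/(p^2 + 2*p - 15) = (p^2 - 7*p - 8)/(p - 3)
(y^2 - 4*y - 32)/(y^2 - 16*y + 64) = (y + 4)/(y - 8)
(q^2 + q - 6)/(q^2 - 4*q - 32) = (-q^2 - q + 6)/(-q^2 + 4*q + 32)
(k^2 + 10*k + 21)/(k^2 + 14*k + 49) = (k + 3)/(k + 7)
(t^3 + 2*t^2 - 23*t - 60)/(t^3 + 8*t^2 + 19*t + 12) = (t - 5)/(t + 1)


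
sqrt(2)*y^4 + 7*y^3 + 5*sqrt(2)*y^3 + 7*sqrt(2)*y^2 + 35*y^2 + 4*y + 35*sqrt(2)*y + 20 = (y + 5)*(y + sqrt(2))*(y + 2*sqrt(2))*(sqrt(2)*y + 1)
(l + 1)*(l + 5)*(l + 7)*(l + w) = l^4 + l^3*w + 13*l^3 + 13*l^2*w + 47*l^2 + 47*l*w + 35*l + 35*w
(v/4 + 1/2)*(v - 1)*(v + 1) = v^3/4 + v^2/2 - v/4 - 1/2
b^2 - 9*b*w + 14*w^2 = (b - 7*w)*(b - 2*w)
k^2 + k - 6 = (k - 2)*(k + 3)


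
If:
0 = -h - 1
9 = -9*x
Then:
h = -1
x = -1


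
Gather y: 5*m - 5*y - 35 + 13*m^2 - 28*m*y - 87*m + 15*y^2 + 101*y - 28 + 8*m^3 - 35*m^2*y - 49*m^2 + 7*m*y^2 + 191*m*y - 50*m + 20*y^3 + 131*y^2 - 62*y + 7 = 8*m^3 - 36*m^2 - 132*m + 20*y^3 + y^2*(7*m + 146) + y*(-35*m^2 + 163*m + 34) - 56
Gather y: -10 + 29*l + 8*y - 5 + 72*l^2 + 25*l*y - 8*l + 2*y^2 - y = 72*l^2 + 21*l + 2*y^2 + y*(25*l + 7) - 15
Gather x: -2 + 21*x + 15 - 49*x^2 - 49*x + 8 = -49*x^2 - 28*x + 21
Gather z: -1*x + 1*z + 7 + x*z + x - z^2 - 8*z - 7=-z^2 + z*(x - 7)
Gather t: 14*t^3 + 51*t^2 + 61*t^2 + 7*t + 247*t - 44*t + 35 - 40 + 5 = 14*t^3 + 112*t^2 + 210*t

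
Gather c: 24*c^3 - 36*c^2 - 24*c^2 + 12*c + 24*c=24*c^3 - 60*c^2 + 36*c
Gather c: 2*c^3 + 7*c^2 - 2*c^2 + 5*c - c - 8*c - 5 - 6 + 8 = 2*c^3 + 5*c^2 - 4*c - 3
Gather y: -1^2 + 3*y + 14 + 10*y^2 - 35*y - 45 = 10*y^2 - 32*y - 32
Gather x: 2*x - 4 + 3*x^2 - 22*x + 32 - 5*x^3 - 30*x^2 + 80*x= -5*x^3 - 27*x^2 + 60*x + 28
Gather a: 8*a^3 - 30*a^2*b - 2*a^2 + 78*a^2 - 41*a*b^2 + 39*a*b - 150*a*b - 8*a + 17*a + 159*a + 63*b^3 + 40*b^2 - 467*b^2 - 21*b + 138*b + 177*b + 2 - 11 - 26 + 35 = 8*a^3 + a^2*(76 - 30*b) + a*(-41*b^2 - 111*b + 168) + 63*b^3 - 427*b^2 + 294*b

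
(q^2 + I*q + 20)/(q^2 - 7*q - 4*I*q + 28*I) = (q + 5*I)/(q - 7)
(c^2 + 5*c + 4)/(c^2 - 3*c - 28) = (c + 1)/(c - 7)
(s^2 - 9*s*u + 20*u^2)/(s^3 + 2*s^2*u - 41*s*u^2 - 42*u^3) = (s^2 - 9*s*u + 20*u^2)/(s^3 + 2*s^2*u - 41*s*u^2 - 42*u^3)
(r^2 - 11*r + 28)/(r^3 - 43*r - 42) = (r - 4)/(r^2 + 7*r + 6)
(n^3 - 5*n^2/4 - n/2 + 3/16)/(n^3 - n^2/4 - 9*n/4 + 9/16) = (2*n + 1)/(2*n + 3)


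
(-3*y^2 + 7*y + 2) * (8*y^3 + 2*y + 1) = -24*y^5 + 56*y^4 + 10*y^3 + 11*y^2 + 11*y + 2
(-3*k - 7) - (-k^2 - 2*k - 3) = k^2 - k - 4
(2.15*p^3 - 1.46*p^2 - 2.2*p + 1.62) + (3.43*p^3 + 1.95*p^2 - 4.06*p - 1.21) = 5.58*p^3 + 0.49*p^2 - 6.26*p + 0.41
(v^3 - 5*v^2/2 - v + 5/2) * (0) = 0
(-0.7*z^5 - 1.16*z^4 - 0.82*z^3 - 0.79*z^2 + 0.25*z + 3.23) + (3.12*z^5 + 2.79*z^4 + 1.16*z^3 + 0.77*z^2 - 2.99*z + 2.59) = 2.42*z^5 + 1.63*z^4 + 0.34*z^3 - 0.02*z^2 - 2.74*z + 5.82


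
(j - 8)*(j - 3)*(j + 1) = j^3 - 10*j^2 + 13*j + 24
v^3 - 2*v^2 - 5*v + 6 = (v - 3)*(v - 1)*(v + 2)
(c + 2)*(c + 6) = c^2 + 8*c + 12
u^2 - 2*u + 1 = (u - 1)^2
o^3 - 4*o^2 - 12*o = o*(o - 6)*(o + 2)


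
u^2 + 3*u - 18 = (u - 3)*(u + 6)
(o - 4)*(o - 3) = o^2 - 7*o + 12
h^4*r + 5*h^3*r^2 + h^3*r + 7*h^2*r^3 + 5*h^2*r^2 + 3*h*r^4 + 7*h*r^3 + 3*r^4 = (h + r)^2*(h + 3*r)*(h*r + r)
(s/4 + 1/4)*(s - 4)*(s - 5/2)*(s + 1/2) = s^4/4 - 5*s^3/4 + 3*s^2/16 + 47*s/16 + 5/4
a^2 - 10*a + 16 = (a - 8)*(a - 2)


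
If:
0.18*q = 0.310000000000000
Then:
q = 1.72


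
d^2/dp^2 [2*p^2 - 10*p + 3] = 4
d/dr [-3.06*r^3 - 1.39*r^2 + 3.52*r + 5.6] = -9.18*r^2 - 2.78*r + 3.52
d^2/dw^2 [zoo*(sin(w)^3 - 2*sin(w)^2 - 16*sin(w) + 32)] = zoo*sin(w) + zoo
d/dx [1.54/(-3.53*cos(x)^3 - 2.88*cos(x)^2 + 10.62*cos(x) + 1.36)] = (-16.3086*cos(x)^2 - 8.8704*cos(x) + 16.3548)*sin(x)/(3.53*cos(x)^3 + 2.88*cos(x)^2 - 10.62*cos(x) - 1.36)^2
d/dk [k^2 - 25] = 2*k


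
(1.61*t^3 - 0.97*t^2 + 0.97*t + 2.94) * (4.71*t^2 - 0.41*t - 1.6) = 7.5831*t^5 - 5.2288*t^4 + 2.3904*t^3 + 15.0017*t^2 - 2.7574*t - 4.704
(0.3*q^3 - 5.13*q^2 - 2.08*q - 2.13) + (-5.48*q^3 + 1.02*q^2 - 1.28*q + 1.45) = -5.18*q^3 - 4.11*q^2 - 3.36*q - 0.68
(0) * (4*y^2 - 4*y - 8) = 0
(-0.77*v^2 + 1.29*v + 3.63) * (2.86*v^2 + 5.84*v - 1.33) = -2.2022*v^4 - 0.8074*v^3 + 18.9395*v^2 + 19.4835*v - 4.8279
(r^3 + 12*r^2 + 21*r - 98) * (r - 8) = r^4 + 4*r^3 - 75*r^2 - 266*r + 784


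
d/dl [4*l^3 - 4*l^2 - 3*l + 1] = 12*l^2 - 8*l - 3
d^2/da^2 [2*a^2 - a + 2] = 4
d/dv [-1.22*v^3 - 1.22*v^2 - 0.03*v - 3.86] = -3.66*v^2 - 2.44*v - 0.03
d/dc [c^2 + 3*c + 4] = 2*c + 3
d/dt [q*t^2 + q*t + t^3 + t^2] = 2*q*t + q + 3*t^2 + 2*t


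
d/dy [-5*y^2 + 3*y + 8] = 3 - 10*y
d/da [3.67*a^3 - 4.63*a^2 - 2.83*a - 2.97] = 11.01*a^2 - 9.26*a - 2.83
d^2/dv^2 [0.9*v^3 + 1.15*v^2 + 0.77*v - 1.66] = 5.4*v + 2.3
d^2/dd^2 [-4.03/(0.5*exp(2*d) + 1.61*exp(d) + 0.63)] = (-4.03*(1.0*exp(d) + 1.61)*(2.0*exp(d) + 3.22)*exp(d) + (8.06*exp(d) + 6.4883)*(0.5*exp(2*d) + 1.61*exp(d) + 0.63))*exp(d)/(0.5*exp(2*d) + 1.61*exp(d) + 0.63)^3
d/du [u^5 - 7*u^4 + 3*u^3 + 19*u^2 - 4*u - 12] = 5*u^4 - 28*u^3 + 9*u^2 + 38*u - 4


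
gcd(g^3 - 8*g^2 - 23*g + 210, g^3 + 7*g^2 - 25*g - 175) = g + 5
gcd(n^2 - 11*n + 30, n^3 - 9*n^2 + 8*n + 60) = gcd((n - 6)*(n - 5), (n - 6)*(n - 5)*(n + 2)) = n^2 - 11*n + 30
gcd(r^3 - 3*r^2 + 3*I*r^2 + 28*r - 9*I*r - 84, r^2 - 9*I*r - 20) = r - 4*I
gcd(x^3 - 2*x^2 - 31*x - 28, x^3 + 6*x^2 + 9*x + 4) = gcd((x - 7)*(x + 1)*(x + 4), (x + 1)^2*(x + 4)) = x^2 + 5*x + 4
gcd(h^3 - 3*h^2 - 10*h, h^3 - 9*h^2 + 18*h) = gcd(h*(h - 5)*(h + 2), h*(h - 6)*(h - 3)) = h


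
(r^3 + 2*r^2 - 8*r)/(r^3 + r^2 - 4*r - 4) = r*(r + 4)/(r^2 + 3*r + 2)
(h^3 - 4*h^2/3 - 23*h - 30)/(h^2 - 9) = (h^2 - 13*h/3 - 10)/(h - 3)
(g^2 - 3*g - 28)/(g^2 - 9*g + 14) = (g + 4)/(g - 2)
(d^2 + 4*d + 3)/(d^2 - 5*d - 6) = (d + 3)/(d - 6)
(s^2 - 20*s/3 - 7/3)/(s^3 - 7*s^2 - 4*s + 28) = (s + 1/3)/(s^2 - 4)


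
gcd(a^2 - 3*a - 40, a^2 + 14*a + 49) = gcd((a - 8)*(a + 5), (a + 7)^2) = 1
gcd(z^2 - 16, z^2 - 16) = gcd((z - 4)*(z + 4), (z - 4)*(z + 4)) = z^2 - 16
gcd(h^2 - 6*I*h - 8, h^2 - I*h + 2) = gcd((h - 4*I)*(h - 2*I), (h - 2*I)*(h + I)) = h - 2*I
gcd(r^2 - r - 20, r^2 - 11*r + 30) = r - 5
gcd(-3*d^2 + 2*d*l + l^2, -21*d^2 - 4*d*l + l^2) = 3*d + l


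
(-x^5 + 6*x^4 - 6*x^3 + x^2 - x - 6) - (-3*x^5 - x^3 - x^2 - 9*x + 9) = 2*x^5 + 6*x^4 - 5*x^3 + 2*x^2 + 8*x - 15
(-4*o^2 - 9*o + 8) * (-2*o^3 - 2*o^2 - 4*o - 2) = 8*o^5 + 26*o^4 + 18*o^3 + 28*o^2 - 14*o - 16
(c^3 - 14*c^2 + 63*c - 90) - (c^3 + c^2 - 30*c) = -15*c^2 + 93*c - 90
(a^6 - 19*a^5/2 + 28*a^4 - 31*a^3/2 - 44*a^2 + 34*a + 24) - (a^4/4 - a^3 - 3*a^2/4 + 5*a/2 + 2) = a^6 - 19*a^5/2 + 111*a^4/4 - 29*a^3/2 - 173*a^2/4 + 63*a/2 + 22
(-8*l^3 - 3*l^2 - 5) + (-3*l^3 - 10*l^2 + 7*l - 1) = -11*l^3 - 13*l^2 + 7*l - 6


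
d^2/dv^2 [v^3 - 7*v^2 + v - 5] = 6*v - 14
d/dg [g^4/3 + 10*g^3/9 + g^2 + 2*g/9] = 4*g^3/3 + 10*g^2/3 + 2*g + 2/9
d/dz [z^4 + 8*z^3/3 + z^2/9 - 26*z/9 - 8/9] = 4*z^3 + 8*z^2 + 2*z/9 - 26/9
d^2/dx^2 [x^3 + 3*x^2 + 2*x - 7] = 6*x + 6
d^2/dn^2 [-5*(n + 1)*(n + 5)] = -10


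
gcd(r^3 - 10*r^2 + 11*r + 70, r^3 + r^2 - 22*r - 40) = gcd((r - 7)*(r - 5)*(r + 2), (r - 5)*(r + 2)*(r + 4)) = r^2 - 3*r - 10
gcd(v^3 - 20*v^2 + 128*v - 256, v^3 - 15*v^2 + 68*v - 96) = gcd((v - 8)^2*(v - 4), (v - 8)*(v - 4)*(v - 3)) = v^2 - 12*v + 32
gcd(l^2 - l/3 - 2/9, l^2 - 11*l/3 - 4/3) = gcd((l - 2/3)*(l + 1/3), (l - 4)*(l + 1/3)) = l + 1/3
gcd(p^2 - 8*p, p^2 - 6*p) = p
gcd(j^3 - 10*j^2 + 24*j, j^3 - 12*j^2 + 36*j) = j^2 - 6*j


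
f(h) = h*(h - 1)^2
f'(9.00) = 208.00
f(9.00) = 576.00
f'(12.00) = 385.00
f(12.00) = 1452.00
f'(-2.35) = 26.97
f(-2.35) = -26.37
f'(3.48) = 23.41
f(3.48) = 21.40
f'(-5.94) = 130.61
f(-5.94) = -286.09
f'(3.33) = 20.95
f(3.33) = 18.08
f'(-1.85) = 18.67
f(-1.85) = -15.03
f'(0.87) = -0.21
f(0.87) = 0.01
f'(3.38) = 21.75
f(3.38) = 19.15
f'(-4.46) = 78.51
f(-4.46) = -132.96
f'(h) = h*(2*h - 2) + (h - 1)^2 = (h - 1)*(3*h - 1)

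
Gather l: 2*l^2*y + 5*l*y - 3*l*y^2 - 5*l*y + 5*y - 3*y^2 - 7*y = 2*l^2*y - 3*l*y^2 - 3*y^2 - 2*y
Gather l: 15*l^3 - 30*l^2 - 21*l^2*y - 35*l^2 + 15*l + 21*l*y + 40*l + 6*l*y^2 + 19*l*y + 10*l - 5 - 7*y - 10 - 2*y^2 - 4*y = 15*l^3 + l^2*(-21*y - 65) + l*(6*y^2 + 40*y + 65) - 2*y^2 - 11*y - 15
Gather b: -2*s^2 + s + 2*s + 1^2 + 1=-2*s^2 + 3*s + 2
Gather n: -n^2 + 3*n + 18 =-n^2 + 3*n + 18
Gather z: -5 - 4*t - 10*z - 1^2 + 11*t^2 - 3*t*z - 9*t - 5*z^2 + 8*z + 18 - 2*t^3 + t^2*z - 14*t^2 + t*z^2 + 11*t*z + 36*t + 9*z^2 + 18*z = -2*t^3 - 3*t^2 + 23*t + z^2*(t + 4) + z*(t^2 + 8*t + 16) + 12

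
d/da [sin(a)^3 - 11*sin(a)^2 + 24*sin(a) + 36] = (3*sin(a)^2 - 22*sin(a) + 24)*cos(a)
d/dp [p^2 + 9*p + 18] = 2*p + 9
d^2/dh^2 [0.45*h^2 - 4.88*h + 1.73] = 0.900000000000000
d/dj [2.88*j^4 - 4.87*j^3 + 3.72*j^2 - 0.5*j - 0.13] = 11.52*j^3 - 14.61*j^2 + 7.44*j - 0.5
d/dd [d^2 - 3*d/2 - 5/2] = 2*d - 3/2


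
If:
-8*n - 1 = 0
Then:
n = -1/8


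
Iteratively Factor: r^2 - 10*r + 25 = (r - 5)*(r - 5)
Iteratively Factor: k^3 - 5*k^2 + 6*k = (k)*(k^2 - 5*k + 6) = k*(k - 3)*(k - 2)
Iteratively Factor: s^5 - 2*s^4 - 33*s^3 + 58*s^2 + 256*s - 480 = (s - 2)*(s^4 - 33*s^2 - 8*s + 240) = (s - 5)*(s - 2)*(s^3 + 5*s^2 - 8*s - 48) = (s - 5)*(s - 2)*(s + 4)*(s^2 + s - 12) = (s - 5)*(s - 3)*(s - 2)*(s + 4)*(s + 4)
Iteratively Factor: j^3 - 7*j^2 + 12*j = (j - 3)*(j^2 - 4*j) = j*(j - 3)*(j - 4)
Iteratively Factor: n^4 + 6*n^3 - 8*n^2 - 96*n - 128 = (n - 4)*(n^3 + 10*n^2 + 32*n + 32) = (n - 4)*(n + 2)*(n^2 + 8*n + 16) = (n - 4)*(n + 2)*(n + 4)*(n + 4)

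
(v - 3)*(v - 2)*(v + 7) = v^3 + 2*v^2 - 29*v + 42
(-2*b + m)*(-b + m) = 2*b^2 - 3*b*m + m^2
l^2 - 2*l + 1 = (l - 1)^2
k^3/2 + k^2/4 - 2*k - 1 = (k/2 + 1)*(k - 2)*(k + 1/2)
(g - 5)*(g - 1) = g^2 - 6*g + 5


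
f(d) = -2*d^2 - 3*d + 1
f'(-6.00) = 21.00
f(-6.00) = -53.00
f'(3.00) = -15.00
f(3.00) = -26.00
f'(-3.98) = 12.92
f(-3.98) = -18.74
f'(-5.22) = 17.88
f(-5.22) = -37.84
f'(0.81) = -6.24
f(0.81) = -2.74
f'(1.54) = -9.16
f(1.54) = -8.36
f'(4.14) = -19.56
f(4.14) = -45.70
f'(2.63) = -13.52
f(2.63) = -20.72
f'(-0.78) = 0.12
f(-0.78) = 2.12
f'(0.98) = -6.92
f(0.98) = -3.86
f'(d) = -4*d - 3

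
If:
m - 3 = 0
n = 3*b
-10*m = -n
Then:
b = 10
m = 3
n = 30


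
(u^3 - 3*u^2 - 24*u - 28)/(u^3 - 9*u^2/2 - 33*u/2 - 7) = 2*(u + 2)/(2*u + 1)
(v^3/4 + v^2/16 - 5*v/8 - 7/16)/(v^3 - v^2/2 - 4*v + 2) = (4*v^3 + v^2 - 10*v - 7)/(8*(2*v^3 - v^2 - 8*v + 4))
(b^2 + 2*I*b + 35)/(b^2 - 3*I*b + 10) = (b + 7*I)/(b + 2*I)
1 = 1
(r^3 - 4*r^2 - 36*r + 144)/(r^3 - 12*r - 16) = (r^2 - 36)/(r^2 + 4*r + 4)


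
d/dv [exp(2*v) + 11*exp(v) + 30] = (2*exp(v) + 11)*exp(v)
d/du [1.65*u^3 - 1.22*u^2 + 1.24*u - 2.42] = 4.95*u^2 - 2.44*u + 1.24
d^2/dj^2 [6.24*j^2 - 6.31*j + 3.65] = 12.4800000000000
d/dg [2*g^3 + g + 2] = 6*g^2 + 1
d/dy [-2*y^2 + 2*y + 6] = 2 - 4*y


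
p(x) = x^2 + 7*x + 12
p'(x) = 2*x + 7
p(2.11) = 31.22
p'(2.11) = 11.22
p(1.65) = 26.27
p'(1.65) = 10.30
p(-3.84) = -0.13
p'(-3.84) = -0.68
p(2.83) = 39.82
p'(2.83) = 12.66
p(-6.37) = 7.99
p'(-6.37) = -5.74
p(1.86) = 28.48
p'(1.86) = 10.72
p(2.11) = 31.22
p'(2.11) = 11.22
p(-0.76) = 7.26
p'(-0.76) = 5.48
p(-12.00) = 72.00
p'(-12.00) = -17.00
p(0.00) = 12.00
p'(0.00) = 7.00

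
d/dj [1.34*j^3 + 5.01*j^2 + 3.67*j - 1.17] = 4.02*j^2 + 10.02*j + 3.67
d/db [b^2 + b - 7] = 2*b + 1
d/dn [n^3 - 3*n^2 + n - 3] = 3*n^2 - 6*n + 1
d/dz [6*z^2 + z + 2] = 12*z + 1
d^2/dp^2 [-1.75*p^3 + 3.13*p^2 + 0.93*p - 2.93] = 6.26 - 10.5*p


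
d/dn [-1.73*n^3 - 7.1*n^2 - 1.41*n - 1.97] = -5.19*n^2 - 14.2*n - 1.41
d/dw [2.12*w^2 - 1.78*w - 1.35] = 4.24*w - 1.78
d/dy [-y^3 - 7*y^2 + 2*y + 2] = -3*y^2 - 14*y + 2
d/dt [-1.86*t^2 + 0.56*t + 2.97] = 0.56 - 3.72*t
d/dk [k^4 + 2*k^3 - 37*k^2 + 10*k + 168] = 4*k^3 + 6*k^2 - 74*k + 10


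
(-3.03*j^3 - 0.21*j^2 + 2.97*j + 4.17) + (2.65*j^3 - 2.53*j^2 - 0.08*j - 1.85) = -0.38*j^3 - 2.74*j^2 + 2.89*j + 2.32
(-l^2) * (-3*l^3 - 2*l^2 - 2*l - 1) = 3*l^5 + 2*l^4 + 2*l^3 + l^2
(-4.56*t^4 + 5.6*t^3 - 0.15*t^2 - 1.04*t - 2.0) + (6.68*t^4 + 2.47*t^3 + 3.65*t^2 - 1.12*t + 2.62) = 2.12*t^4 + 8.07*t^3 + 3.5*t^2 - 2.16*t + 0.62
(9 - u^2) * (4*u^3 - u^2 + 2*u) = -4*u^5 + u^4 + 34*u^3 - 9*u^2 + 18*u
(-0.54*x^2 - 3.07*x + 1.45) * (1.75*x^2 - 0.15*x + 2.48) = -0.945*x^4 - 5.2915*x^3 + 1.6588*x^2 - 7.8311*x + 3.596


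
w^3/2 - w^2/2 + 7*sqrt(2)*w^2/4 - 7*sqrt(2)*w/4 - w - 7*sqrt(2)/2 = (w/2 + 1/2)*(w - 2)*(w + 7*sqrt(2)/2)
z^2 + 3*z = z*(z + 3)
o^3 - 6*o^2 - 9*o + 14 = (o - 7)*(o - 1)*(o + 2)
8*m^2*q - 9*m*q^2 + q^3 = q*(-8*m + q)*(-m + q)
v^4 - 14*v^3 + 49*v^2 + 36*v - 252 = (v - 7)*(v - 6)*(v - 3)*(v + 2)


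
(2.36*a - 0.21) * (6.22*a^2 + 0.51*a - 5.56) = 14.6792*a^3 - 0.1026*a^2 - 13.2287*a + 1.1676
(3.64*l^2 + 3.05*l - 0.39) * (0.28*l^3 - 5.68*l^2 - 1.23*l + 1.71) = 1.0192*l^5 - 19.8212*l^4 - 21.9104*l^3 + 4.6881*l^2 + 5.6952*l - 0.6669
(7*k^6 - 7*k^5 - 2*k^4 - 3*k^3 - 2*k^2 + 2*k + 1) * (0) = 0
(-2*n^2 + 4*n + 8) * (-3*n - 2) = 6*n^3 - 8*n^2 - 32*n - 16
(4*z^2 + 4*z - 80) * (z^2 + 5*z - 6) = 4*z^4 + 24*z^3 - 84*z^2 - 424*z + 480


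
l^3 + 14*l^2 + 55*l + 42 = (l + 1)*(l + 6)*(l + 7)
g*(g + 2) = g^2 + 2*g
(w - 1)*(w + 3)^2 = w^3 + 5*w^2 + 3*w - 9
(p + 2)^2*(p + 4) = p^3 + 8*p^2 + 20*p + 16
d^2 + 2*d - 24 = (d - 4)*(d + 6)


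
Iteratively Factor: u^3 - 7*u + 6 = (u + 3)*(u^2 - 3*u + 2) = (u - 1)*(u + 3)*(u - 2)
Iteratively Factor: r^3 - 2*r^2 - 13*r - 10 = (r + 2)*(r^2 - 4*r - 5) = (r + 1)*(r + 2)*(r - 5)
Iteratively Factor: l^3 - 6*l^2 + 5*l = (l - 5)*(l^2 - l) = (l - 5)*(l - 1)*(l)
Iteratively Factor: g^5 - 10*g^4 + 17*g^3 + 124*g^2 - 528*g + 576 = (g + 4)*(g^4 - 14*g^3 + 73*g^2 - 168*g + 144) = (g - 3)*(g + 4)*(g^3 - 11*g^2 + 40*g - 48) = (g - 4)*(g - 3)*(g + 4)*(g^2 - 7*g + 12) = (g - 4)*(g - 3)^2*(g + 4)*(g - 4)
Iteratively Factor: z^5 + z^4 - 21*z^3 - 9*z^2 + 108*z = (z + 4)*(z^4 - 3*z^3 - 9*z^2 + 27*z) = (z - 3)*(z + 4)*(z^3 - 9*z) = z*(z - 3)*(z + 4)*(z^2 - 9) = z*(z - 3)^2*(z + 4)*(z + 3)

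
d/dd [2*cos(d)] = -2*sin(d)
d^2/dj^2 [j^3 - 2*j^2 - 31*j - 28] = 6*j - 4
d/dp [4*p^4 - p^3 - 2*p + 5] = 16*p^3 - 3*p^2 - 2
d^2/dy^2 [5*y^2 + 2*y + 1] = 10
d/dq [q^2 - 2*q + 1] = 2*q - 2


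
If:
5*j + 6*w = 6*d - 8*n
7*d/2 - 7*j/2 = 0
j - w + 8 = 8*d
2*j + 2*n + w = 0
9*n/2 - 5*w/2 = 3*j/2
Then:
No Solution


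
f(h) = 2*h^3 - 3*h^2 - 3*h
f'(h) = 6*h^2 - 6*h - 3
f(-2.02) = -22.67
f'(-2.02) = 33.60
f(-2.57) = -46.05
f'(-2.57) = 52.05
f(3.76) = 52.62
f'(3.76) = 59.27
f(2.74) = 10.40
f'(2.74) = 25.61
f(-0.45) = 0.56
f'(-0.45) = 0.92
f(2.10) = -1.01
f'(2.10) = 10.86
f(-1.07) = -2.67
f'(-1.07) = 10.29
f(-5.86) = -487.90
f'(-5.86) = 238.20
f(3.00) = 18.00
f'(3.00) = 33.00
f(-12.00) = -3852.00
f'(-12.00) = 933.00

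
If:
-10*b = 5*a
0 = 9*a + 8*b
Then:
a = 0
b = 0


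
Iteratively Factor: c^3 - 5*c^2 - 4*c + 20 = (c + 2)*(c^2 - 7*c + 10) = (c - 2)*(c + 2)*(c - 5)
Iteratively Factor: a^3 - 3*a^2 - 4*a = (a)*(a^2 - 3*a - 4) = a*(a - 4)*(a + 1)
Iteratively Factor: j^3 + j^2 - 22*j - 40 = (j - 5)*(j^2 + 6*j + 8) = (j - 5)*(j + 4)*(j + 2)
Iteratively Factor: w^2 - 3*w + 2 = (w - 2)*(w - 1)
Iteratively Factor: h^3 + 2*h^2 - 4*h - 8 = (h - 2)*(h^2 + 4*h + 4) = (h - 2)*(h + 2)*(h + 2)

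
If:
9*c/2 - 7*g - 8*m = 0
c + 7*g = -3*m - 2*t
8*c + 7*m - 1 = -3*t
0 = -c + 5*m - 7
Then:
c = -386/53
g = -1713/371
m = -3/53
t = 1054/53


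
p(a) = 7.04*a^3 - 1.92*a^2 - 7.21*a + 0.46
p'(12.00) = 2987.99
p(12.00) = 11802.58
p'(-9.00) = 1738.07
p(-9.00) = -5222.33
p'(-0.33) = -3.64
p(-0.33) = 2.38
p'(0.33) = -6.18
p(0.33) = -1.88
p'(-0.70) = 5.83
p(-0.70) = 2.15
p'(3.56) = 246.79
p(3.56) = 268.09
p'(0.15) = -7.31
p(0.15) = -0.64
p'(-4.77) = 491.65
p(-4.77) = -772.89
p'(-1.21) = 28.36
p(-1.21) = -6.10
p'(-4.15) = 372.47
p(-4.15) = -505.86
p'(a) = 21.12*a^2 - 3.84*a - 7.21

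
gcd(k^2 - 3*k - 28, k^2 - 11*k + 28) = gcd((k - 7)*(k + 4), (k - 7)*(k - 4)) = k - 7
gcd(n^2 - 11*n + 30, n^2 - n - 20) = n - 5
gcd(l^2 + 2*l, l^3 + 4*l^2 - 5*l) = l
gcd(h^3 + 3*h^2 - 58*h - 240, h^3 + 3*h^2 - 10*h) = h + 5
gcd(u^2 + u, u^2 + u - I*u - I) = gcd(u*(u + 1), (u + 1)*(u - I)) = u + 1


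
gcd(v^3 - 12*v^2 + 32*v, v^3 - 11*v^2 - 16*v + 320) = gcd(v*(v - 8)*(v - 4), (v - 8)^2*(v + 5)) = v - 8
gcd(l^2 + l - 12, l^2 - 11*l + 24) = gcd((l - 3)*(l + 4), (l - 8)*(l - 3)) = l - 3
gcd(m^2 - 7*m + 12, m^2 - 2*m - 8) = m - 4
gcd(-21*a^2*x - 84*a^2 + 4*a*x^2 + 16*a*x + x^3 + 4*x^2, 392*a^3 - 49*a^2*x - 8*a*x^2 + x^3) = 7*a + x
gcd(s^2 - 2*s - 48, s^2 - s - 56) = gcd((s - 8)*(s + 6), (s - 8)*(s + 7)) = s - 8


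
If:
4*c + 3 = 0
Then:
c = -3/4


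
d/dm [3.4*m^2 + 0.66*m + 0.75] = 6.8*m + 0.66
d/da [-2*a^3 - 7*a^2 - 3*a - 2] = -6*a^2 - 14*a - 3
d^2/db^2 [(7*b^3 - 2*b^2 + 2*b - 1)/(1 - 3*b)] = 2*(-63*b^3 + 63*b^2 - 21*b + 5)/(27*b^3 - 27*b^2 + 9*b - 1)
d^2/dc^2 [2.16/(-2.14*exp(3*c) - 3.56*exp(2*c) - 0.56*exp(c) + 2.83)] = (-2.16*(6.42*exp(2*c) + 7.12*exp(c) + 0.56)*(12.84*exp(2*c) + 14.24*exp(c) + 1.12)*exp(c) + (41.6016*exp(2*c) + 30.7584*exp(c) + 1.2096)*(2.14*exp(3*c) + 3.56*exp(2*c) + 0.56*exp(c) - 2.83))*exp(c)/(2.14*exp(3*c) + 3.56*exp(2*c) + 0.56*exp(c) - 2.83)^3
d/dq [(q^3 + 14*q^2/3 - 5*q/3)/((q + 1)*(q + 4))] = (3*q^4 + 30*q^3 + 111*q^2 + 112*q - 20)/(3*(q^4 + 10*q^3 + 33*q^2 + 40*q + 16))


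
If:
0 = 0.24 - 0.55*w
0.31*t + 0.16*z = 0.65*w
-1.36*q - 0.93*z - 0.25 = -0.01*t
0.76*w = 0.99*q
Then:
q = 0.33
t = 1.30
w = 0.44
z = -0.74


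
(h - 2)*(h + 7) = h^2 + 5*h - 14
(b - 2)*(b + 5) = b^2 + 3*b - 10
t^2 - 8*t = t*(t - 8)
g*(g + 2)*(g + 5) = g^3 + 7*g^2 + 10*g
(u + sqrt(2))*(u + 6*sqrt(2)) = u^2 + 7*sqrt(2)*u + 12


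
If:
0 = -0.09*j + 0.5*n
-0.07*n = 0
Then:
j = 0.00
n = 0.00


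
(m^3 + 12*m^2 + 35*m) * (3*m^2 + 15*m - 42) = 3*m^5 + 51*m^4 + 243*m^3 + 21*m^2 - 1470*m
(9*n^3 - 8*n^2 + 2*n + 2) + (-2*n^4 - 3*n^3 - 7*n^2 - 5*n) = -2*n^4 + 6*n^3 - 15*n^2 - 3*n + 2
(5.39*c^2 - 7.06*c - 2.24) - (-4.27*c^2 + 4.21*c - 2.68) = 9.66*c^2 - 11.27*c + 0.44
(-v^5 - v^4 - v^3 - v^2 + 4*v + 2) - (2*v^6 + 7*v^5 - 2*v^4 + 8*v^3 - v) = -2*v^6 - 8*v^5 + v^4 - 9*v^3 - v^2 + 5*v + 2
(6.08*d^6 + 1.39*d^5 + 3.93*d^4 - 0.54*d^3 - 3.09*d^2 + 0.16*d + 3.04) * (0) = 0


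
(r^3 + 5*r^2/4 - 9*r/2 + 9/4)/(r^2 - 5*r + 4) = (4*r^2 + 9*r - 9)/(4*(r - 4))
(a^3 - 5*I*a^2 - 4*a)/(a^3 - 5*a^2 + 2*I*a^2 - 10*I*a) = (a^2 - 5*I*a - 4)/(a^2 + a*(-5 + 2*I) - 10*I)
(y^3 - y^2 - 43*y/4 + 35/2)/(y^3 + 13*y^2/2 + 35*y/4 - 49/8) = 2*(2*y^2 - 9*y + 10)/(4*y^2 + 12*y - 7)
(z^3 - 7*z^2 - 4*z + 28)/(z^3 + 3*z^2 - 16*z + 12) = (z^2 - 5*z - 14)/(z^2 + 5*z - 6)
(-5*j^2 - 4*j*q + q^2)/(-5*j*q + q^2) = (j + q)/q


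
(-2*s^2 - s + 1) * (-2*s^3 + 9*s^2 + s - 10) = 4*s^5 - 16*s^4 - 13*s^3 + 28*s^2 + 11*s - 10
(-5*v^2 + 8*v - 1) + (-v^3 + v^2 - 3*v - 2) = -v^3 - 4*v^2 + 5*v - 3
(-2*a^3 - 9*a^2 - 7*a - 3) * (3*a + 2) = -6*a^4 - 31*a^3 - 39*a^2 - 23*a - 6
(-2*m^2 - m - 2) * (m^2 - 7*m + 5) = -2*m^4 + 13*m^3 - 5*m^2 + 9*m - 10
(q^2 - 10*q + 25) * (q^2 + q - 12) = q^4 - 9*q^3 + 3*q^2 + 145*q - 300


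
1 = 1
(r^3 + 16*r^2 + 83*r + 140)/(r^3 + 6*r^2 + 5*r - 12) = (r^2 + 12*r + 35)/(r^2 + 2*r - 3)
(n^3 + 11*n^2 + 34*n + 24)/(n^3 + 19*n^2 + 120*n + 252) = (n^2 + 5*n + 4)/(n^2 + 13*n + 42)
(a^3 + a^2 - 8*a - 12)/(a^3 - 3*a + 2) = (a^2 - a - 6)/(a^2 - 2*a + 1)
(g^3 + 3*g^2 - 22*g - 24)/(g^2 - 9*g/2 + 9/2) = 2*(g^3 + 3*g^2 - 22*g - 24)/(2*g^2 - 9*g + 9)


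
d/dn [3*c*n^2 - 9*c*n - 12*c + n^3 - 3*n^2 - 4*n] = 6*c*n - 9*c + 3*n^2 - 6*n - 4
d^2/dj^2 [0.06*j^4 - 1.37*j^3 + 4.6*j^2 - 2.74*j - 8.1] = 0.72*j^2 - 8.22*j + 9.2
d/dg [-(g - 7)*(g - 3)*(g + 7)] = -3*g^2 + 6*g + 49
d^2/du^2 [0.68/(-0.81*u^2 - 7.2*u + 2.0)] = (0.892296*u^2 + 7.93152*u - 0.68*(1.62*u + 7.2)*(3.24*u + 14.4) - 2.2032)/(0.81*u^2 + 7.2*u - 2.0)^3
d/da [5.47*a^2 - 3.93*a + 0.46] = 10.94*a - 3.93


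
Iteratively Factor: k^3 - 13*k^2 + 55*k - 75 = (k - 5)*(k^2 - 8*k + 15) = (k - 5)^2*(k - 3)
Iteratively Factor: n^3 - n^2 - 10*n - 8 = (n - 4)*(n^2 + 3*n + 2) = (n - 4)*(n + 1)*(n + 2)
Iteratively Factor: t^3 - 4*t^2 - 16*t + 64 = (t - 4)*(t^2 - 16) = (t - 4)^2*(t + 4)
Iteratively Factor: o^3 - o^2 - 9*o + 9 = (o + 3)*(o^2 - 4*o + 3) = (o - 3)*(o + 3)*(o - 1)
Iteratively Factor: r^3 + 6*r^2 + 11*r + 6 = (r + 3)*(r^2 + 3*r + 2) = (r + 2)*(r + 3)*(r + 1)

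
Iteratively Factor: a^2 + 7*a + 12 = (a + 4)*(a + 3)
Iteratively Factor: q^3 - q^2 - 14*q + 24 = (q - 3)*(q^2 + 2*q - 8) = (q - 3)*(q + 4)*(q - 2)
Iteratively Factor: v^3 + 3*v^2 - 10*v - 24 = (v - 3)*(v^2 + 6*v + 8) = (v - 3)*(v + 4)*(v + 2)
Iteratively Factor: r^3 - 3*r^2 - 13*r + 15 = (r - 5)*(r^2 + 2*r - 3) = (r - 5)*(r - 1)*(r + 3)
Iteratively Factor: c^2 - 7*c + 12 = (c - 4)*(c - 3)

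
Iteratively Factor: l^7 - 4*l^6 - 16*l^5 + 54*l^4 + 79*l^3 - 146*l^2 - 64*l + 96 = (l - 1)*(l^6 - 3*l^5 - 19*l^4 + 35*l^3 + 114*l^2 - 32*l - 96) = (l - 4)*(l - 1)*(l^5 + l^4 - 15*l^3 - 25*l^2 + 14*l + 24) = (l - 4)*(l - 1)*(l + 1)*(l^4 - 15*l^2 - 10*l + 24) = (l - 4)*(l - 1)*(l + 1)*(l + 2)*(l^3 - 2*l^2 - 11*l + 12) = (l - 4)^2*(l - 1)*(l + 1)*(l + 2)*(l^2 + 2*l - 3) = (l - 4)^2*(l - 1)*(l + 1)*(l + 2)*(l + 3)*(l - 1)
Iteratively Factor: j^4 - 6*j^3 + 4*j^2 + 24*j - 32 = (j - 4)*(j^3 - 2*j^2 - 4*j + 8) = (j - 4)*(j - 2)*(j^2 - 4) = (j - 4)*(j - 2)^2*(j + 2)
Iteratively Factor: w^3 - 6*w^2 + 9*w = (w - 3)*(w^2 - 3*w) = w*(w - 3)*(w - 3)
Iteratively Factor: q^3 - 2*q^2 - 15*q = (q)*(q^2 - 2*q - 15) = q*(q - 5)*(q + 3)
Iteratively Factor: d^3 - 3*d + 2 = (d + 2)*(d^2 - 2*d + 1) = (d - 1)*(d + 2)*(d - 1)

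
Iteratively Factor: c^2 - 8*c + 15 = (c - 3)*(c - 5)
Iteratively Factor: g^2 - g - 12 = (g + 3)*(g - 4)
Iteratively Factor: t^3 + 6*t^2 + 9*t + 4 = (t + 1)*(t^2 + 5*t + 4) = (t + 1)^2*(t + 4)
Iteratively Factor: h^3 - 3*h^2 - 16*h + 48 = (h - 3)*(h^2 - 16) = (h - 3)*(h + 4)*(h - 4)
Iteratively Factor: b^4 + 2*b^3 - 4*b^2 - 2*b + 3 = (b - 1)*(b^3 + 3*b^2 - b - 3) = (b - 1)*(b + 3)*(b^2 - 1) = (b - 1)^2*(b + 3)*(b + 1)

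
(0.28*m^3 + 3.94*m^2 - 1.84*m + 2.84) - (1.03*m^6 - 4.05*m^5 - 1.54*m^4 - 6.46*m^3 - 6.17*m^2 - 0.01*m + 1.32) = -1.03*m^6 + 4.05*m^5 + 1.54*m^4 + 6.74*m^3 + 10.11*m^2 - 1.83*m + 1.52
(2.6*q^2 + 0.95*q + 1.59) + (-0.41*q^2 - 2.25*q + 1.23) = 2.19*q^2 - 1.3*q + 2.82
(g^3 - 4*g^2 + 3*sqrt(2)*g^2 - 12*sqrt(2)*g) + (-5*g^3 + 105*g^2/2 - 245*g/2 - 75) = -4*g^3 + 3*sqrt(2)*g^2 + 97*g^2/2 - 245*g/2 - 12*sqrt(2)*g - 75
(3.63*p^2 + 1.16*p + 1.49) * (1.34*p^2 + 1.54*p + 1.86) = 4.8642*p^4 + 7.1446*p^3 + 10.5348*p^2 + 4.4522*p + 2.7714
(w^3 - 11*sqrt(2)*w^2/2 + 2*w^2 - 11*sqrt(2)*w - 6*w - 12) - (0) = w^3 - 11*sqrt(2)*w^2/2 + 2*w^2 - 11*sqrt(2)*w - 6*w - 12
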